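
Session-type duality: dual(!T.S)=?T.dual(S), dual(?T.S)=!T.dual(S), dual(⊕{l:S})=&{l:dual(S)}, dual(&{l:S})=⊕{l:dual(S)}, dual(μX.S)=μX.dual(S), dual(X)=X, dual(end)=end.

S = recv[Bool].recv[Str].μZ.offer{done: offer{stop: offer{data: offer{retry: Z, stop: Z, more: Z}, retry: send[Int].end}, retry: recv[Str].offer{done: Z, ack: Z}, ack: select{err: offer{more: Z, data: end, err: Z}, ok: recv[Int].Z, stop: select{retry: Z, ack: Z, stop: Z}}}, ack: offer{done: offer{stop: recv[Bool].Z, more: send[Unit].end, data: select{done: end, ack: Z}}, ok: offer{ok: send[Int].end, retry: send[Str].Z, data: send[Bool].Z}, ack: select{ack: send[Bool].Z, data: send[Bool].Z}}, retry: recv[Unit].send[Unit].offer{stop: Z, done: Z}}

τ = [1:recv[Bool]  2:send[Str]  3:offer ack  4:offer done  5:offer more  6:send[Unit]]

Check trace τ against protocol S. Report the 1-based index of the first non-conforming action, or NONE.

step 1: recv[Bool]  ok  now at recv[Str].μZ.…
step 2: got send[Str], protocol expects recv[Str]  ✗

2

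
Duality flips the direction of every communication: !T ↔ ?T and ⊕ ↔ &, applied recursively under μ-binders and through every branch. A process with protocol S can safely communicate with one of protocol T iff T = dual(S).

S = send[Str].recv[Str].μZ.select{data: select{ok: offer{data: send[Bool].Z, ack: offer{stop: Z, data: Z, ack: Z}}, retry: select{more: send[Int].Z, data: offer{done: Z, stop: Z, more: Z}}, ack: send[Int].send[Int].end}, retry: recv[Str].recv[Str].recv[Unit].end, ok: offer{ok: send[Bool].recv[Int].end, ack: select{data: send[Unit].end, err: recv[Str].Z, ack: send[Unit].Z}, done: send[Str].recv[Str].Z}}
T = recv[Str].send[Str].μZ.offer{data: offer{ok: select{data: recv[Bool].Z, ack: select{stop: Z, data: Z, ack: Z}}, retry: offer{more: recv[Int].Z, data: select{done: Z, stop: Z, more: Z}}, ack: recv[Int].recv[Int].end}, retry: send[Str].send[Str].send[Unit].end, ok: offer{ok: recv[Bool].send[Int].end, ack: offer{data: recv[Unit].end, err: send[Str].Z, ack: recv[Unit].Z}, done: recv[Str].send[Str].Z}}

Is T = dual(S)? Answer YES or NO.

send[Str] ‖ recv[Str]  match
  recv[Str] ‖ send[Str]  match
    μZ ‖ μZ  match (binder kept)
      select{data,retry,ok} ‖ offer{data,retry,ok}  match same labels
        case data:
          select{ok,retry,ack} ‖ offer{ok,retry,ack}  match same labels
            case ok:
              offer{data,ack} ‖ select{data,ack}  match same labels
                case data:
                  send[Bool] ‖ recv[Bool]  match
                    Z ‖ Z  match
                case ack:
                  offer{stop,data,ack} ‖ select{stop,data,ack}  match same labels
                    case stop:
                      Z ‖ Z  match
                    case data:
                      Z ‖ Z  match
                    case ack:
                      Z ‖ Z  match
            case retry:
              select{more,data} ‖ offer{more,data}  match same labels
                case more:
                  send[Int] ‖ recv[Int]  match
                    Z ‖ Z  match
                case data:
                  offer{done,stop,more} ‖ select{done,stop,more}  match same labels
                    case done:
                      Z ‖ Z  match
                    case stop:
                      Z ‖ Z  match
                    case more:
                      Z ‖ Z  match
            case ack:
              send[Int] ‖ recv[Int]  match
                send[Int] ‖ recv[Int]  match
                  end ‖ end  match
        case retry:
          recv[Str] ‖ send[Str]  match
            recv[Str] ‖ send[Str]  match
              recv[Unit] ‖ send[Unit]  match
                end ‖ end  match
        case ok:
          offer{ok,ack,done} ‖ offer{ok,ack,done}  ✗ choice polarity not flipped — not dual

NO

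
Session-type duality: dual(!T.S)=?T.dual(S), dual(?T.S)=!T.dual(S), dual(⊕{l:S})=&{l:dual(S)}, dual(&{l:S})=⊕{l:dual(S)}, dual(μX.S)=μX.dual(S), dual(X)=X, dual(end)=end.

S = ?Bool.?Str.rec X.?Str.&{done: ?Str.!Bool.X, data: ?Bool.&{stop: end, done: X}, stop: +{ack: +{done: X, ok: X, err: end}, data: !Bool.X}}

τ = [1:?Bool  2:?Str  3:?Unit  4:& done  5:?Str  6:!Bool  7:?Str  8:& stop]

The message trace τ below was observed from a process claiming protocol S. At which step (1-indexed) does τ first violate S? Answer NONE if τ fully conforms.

step 1: ?Bool  match  cont: ?Str.rec X.…
step 2: ?Str  match  cont: rec X.…
step 3: got ?Unit, protocol expects ?Str  ✗

3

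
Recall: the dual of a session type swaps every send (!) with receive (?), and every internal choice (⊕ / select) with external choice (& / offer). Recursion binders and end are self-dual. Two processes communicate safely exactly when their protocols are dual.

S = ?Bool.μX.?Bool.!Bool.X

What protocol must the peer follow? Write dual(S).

?Bool ↦ !Bool
  μX ↦ μX  (binder kept)
    ?Bool ↦ !Bool
      !Bool ↦ ?Bool
        X self-dual

!Bool.μX.!Bool.?Bool.X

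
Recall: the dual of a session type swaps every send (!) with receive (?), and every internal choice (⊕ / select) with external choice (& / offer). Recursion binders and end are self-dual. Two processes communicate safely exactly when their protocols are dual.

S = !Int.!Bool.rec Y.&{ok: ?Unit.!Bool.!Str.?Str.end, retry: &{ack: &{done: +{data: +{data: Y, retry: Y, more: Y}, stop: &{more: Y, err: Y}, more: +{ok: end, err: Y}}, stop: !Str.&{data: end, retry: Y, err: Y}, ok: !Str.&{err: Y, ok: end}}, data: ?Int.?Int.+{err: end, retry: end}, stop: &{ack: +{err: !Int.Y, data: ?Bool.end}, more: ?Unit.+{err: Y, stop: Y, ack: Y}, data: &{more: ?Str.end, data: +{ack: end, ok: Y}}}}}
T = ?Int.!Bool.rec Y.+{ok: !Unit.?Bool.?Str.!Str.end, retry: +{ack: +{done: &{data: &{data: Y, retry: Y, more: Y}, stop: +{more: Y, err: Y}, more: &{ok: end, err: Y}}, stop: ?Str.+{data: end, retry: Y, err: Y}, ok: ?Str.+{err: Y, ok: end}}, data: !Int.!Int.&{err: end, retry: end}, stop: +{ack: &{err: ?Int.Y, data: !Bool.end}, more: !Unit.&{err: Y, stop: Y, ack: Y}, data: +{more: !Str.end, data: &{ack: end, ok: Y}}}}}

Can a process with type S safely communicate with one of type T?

!Int ‖ ?Int  ✓
  !Bool ‖ !Bool  ✗ same direction on both sides — not dual

NO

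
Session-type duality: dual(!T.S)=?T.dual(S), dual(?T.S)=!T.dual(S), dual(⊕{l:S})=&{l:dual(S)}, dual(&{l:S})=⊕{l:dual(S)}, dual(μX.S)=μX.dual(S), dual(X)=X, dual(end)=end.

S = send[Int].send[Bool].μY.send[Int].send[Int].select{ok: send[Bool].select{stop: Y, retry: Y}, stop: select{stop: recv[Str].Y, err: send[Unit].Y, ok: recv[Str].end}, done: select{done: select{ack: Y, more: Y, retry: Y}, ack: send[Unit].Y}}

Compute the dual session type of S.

recv[Int].recv[Bool].μY.recv[Int].recv[Int].offer{ok: recv[Bool].offer{stop: Y, retry: Y}, stop: offer{stop: send[Str].Y, err: recv[Unit].Y, ok: send[Str].end}, done: offer{done: offer{ack: Y, more: Y, retry: Y}, ack: recv[Unit].Y}}

send[Int] → recv[Int]
  send[Bool] → recv[Bool]
    μY → μY  (μ self-dual)
      send[Int] → recv[Int]
        send[Int] → recv[Int]
          select{ok,stop,done} → offer{ok,stop,done}  (⊕→&)
            • ok:
              send[Bool] → recv[Bool]
                select{stop,retry} → offer{stop,retry}  (⊕→&)
                  • stop:
                    Y ↦ Y
                  • retry:
                    Y ↦ Y
            • stop:
              select{stop,err,ok} → offer{stop,err,ok}  (⊕→&)
                • stop:
                  recv[Str] → send[Str]
                    Y ↦ Y
                • err:
                  send[Unit] → recv[Unit]
                    Y ↦ Y
                • ok:
                  recv[Str] → send[Str]
                    end ↦ end
            • done:
              select{done,ack} → offer{done,ack}  (⊕→&)
                • done:
                  select{ack,more,retry} → offer{ack,more,retry}  (⊕→&)
                    • ack:
                      Y ↦ Y
                    • more:
                      Y ↦ Y
                    • retry:
                      Y ↦ Y
                • ack:
                  send[Unit] → recv[Unit]
                    Y ↦ Y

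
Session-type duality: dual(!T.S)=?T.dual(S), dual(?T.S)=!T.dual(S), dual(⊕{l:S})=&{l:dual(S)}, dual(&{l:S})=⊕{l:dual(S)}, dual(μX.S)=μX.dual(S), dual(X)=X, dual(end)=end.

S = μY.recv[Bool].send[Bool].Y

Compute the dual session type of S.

μY = μY  (rec unchanged)
  recv[Bool] = send[Bool]
    send[Bool] = recv[Bool]
      dual(Y) = Y

μY.send[Bool].recv[Bool].Y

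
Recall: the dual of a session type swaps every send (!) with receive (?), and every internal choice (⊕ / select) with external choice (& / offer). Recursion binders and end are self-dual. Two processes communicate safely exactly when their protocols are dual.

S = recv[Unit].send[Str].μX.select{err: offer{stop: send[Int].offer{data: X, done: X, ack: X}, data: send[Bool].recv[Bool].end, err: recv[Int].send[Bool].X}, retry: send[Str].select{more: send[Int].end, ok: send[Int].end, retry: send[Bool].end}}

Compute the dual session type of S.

recv[Unit] ↦ send[Unit]
  send[Str] ↦ recv[Str]
    μX ↦ μX  (μ self-dual)
      select{err,retry} ↦ offer{err,retry}  (select→offer)
        case err:
          offer{stop,data,err} ↦ select{stop,data,err}  (&→⊕)
            case stop:
              send[Int] ↦ recv[Int]
                offer{data,done,ack} ↦ select{data,done,ack}  (&→⊕)
                  case data:
                    X ↦ X
                  case done:
                    X ↦ X
                  case ack:
                    X ↦ X
            case data:
              send[Bool] ↦ recv[Bool]
                recv[Bool] ↦ send[Bool]
                  end ↦ end
            case err:
              recv[Int] ↦ send[Int]
                send[Bool] ↦ recv[Bool]
                  X ↦ X
        case retry:
          send[Str] ↦ recv[Str]
            select{more,ok,retry} ↦ offer{more,ok,retry}  (select→offer)
              case more:
                send[Int] ↦ recv[Int]
                  end ↦ end
              case ok:
                send[Int] ↦ recv[Int]
                  end ↦ end
              case retry:
                send[Bool] ↦ recv[Bool]
                  end ↦ end

send[Unit].recv[Str].μX.offer{err: select{stop: recv[Int].select{data: X, done: X, ack: X}, data: recv[Bool].send[Bool].end, err: send[Int].recv[Bool].X}, retry: recv[Str].offer{more: recv[Int].end, ok: recv[Int].end, retry: recv[Bool].end}}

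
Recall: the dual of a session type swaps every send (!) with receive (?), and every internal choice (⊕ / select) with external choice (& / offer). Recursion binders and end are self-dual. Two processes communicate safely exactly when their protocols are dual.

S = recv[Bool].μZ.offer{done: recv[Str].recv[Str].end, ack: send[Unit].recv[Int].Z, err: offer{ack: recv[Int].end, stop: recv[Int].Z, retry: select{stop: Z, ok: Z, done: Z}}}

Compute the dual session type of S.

send[Bool].μZ.select{done: send[Str].send[Str].end, ack: recv[Unit].send[Int].Z, err: select{ack: send[Int].end, stop: send[Int].Z, retry: offer{stop: Z, ok: Z, done: Z}}}

recv[Bool] ↦ send[Bool]
  μZ ↦ μZ  (rec unchanged)
    offer{done,ack,err} ↦ select{done,ack,err}  (&→⊕)
      [done]
        recv[Str] ↦ send[Str]
          recv[Str] ↦ send[Str]
            end self-dual
      [ack]
        send[Unit] ↦ recv[Unit]
          recv[Int] ↦ send[Int]
            Z self-dual
      [err]
        offer{ack,stop,retry} ↦ select{ack,stop,retry}  (&→⊕)
          [ack]
            recv[Int] ↦ send[Int]
              end self-dual
          [stop]
            recv[Int] ↦ send[Int]
              Z self-dual
          [retry]
            select{stop,ok,done} ↦ offer{stop,ok,done}  (internal→external)
              [stop]
                Z self-dual
              [ok]
                Z self-dual
              [done]
                Z self-dual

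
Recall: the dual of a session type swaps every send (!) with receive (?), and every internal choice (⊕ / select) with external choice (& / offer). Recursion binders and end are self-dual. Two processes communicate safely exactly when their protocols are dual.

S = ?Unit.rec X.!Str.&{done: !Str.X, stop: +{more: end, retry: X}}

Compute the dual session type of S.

?Unit ↦ !Unit
  rec X ↦ rec X  (rec unchanged)
    !Str ↦ ?Str
      &{done,stop} ↦ +{done,stop}  (offer→select)
        case done:
          !Str ↦ ?Str
            dual(X) = X
        case stop:
          +{more,retry} ↦ &{more,retry}  (select→offer)
            case more:
              dual(end) = end
            case retry:
              dual(X) = X

!Unit.rec X.?Str.+{done: ?Str.X, stop: &{more: end, retry: X}}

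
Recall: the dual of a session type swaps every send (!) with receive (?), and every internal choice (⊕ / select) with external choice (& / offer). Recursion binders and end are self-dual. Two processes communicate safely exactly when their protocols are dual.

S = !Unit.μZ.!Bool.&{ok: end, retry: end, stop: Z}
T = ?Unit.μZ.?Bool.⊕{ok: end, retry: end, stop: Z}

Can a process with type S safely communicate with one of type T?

!Unit vs ?Unit  match
  μZ vs μZ  match (μ self-dual)
    !Bool vs ?Bool  match
      &{ok,retry,stop} vs ⊕{ok,retry,stop}  match labels match
        • ok:
          end vs end  match
        • retry:
          end vs end  match
        • stop:
          Z vs Z  match

YES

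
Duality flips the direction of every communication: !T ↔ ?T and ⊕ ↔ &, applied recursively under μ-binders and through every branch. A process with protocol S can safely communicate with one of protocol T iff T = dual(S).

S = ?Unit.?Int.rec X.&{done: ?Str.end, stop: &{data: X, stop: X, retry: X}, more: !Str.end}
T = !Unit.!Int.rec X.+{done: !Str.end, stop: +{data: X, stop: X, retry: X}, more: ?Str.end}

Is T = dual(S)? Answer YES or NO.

YES

?Unit vs !Unit  ✓
  ?Int vs !Int  ✓
    rec X vs rec X  ✓ (rec unchanged)
      &{done,stop,more} vs +{done,stop,more}  ✓ label sets agree
        case done:
          ?Str vs !Str  ✓
            end vs end  ✓
        case stop:
          &{data,stop,retry} vs +{data,stop,retry}  ✓ label sets agree
            case data:
              X vs X  ✓
            case stop:
              X vs X  ✓
            case retry:
              X vs X  ✓
        case more:
          !Str vs ?Str  ✓
            end vs end  ✓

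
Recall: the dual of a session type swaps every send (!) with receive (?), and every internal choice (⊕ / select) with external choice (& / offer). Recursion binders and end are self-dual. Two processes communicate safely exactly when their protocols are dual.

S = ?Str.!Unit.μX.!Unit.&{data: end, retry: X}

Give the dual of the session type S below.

!Str.?Unit.μX.?Unit.⊕{data: end, retry: X}

?Str = !Str
  !Unit = ?Unit
    μX = μX  (μ self-dual)
      !Unit = ?Unit
        &{data,retry} = ⊕{data,retry}  (&→⊕)
          • data:
            dual(end) = end
          • retry:
            dual(X) = X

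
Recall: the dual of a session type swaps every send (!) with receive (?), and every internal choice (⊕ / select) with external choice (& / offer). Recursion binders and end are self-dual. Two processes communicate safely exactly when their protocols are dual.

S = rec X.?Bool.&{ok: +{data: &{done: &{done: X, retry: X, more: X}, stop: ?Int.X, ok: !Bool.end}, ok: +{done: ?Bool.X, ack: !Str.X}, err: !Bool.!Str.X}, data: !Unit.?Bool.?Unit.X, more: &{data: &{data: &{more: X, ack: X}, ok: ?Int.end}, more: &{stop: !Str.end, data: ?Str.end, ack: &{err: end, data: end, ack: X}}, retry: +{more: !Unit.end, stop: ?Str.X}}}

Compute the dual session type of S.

rec X → rec X  (binder kept)
  ?Bool → !Bool
    &{ok,data,more} → +{ok,data,more}  (offer→select)
      [ok]
        +{data,ok,err} → &{data,ok,err}  (internal→external)
          [data]
            &{done,stop,ok} → +{done,stop,ok}  (offer→select)
              [done]
                &{done,retry,more} → +{done,retry,more}  (offer→select)
                  [done]
                    X ↦ X
                  [retry]
                    X ↦ X
                  [more]
                    X ↦ X
              [stop]
                ?Int → !Int
                  X ↦ X
              [ok]
                !Bool → ?Bool
                  end ↦ end
          [ok]
            +{done,ack} → &{done,ack}  (internal→external)
              [done]
                ?Bool → !Bool
                  X ↦ X
              [ack]
                !Str → ?Str
                  X ↦ X
          [err]
            !Bool → ?Bool
              !Str → ?Str
                X ↦ X
      [data]
        !Unit → ?Unit
          ?Bool → !Bool
            ?Unit → !Unit
              X ↦ X
      [more]
        &{data,more,retry} → +{data,more,retry}  (offer→select)
          [data]
            &{data,ok} → +{data,ok}  (offer→select)
              [data]
                &{more,ack} → +{more,ack}  (offer→select)
                  [more]
                    X ↦ X
                  [ack]
                    X ↦ X
              [ok]
                ?Int → !Int
                  end ↦ end
          [more]
            &{stop,data,ack} → +{stop,data,ack}  (offer→select)
              [stop]
                !Str → ?Str
                  end ↦ end
              [data]
                ?Str → !Str
                  end ↦ end
              [ack]
                &{err,data,ack} → +{err,data,ack}  (offer→select)
                  [err]
                    end ↦ end
                  [data]
                    end ↦ end
                  [ack]
                    X ↦ X
          [retry]
            +{more,stop} → &{more,stop}  (internal→external)
              [more]
                !Unit → ?Unit
                  end ↦ end
              [stop]
                ?Str → !Str
                  X ↦ X

rec X.!Bool.+{ok: &{data: +{done: +{done: X, retry: X, more: X}, stop: !Int.X, ok: ?Bool.end}, ok: &{done: !Bool.X, ack: ?Str.X}, err: ?Bool.?Str.X}, data: ?Unit.!Bool.!Unit.X, more: +{data: +{data: +{more: X, ack: X}, ok: !Int.end}, more: +{stop: ?Str.end, data: !Str.end, ack: +{err: end, data: end, ack: X}}, retry: &{more: ?Unit.end, stop: !Str.X}}}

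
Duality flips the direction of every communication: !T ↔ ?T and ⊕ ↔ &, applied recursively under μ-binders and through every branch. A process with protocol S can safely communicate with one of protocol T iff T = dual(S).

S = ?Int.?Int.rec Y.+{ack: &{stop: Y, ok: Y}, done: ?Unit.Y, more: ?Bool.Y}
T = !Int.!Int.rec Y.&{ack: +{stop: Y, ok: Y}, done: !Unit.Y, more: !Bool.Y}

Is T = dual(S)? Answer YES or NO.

YES

?Int vs !Int  match
  ?Int vs !Int  match
    rec Y vs rec Y  match (rec unchanged)
      +{ack,done,more} vs &{ack,done,more}  match label sets agree
        [ack]
          &{stop,ok} vs +{stop,ok}  match label sets agree
            [stop]
              Y vs Y  match
            [ok]
              Y vs Y  match
        [done]
          ?Unit vs !Unit  match
            Y vs Y  match
        [more]
          ?Bool vs !Bool  match
            Y vs Y  match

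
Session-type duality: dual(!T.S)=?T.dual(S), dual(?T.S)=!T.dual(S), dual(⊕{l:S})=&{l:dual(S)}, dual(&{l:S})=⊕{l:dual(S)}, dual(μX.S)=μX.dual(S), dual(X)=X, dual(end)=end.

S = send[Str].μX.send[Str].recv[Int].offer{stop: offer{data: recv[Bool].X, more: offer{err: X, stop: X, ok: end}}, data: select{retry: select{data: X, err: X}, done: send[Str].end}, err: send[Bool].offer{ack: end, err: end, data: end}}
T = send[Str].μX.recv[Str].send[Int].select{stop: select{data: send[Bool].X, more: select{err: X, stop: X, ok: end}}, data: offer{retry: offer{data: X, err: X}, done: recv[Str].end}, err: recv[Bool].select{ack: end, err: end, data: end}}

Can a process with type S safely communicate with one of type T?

send[Str] ‖ send[Str]  ✗ same direction on both sides — not dual

NO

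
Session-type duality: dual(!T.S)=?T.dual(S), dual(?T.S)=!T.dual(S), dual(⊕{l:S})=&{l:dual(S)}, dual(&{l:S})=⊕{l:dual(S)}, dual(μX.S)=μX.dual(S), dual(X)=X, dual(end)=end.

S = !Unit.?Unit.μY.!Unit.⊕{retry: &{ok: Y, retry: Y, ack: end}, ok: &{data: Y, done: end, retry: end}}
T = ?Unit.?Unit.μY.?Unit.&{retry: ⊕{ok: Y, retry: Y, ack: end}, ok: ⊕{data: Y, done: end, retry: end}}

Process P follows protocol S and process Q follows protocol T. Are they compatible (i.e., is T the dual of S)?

NO

!Unit ‖ ?Unit  ok
  ?Unit ‖ ?Unit  ✗ same direction on both sides — not dual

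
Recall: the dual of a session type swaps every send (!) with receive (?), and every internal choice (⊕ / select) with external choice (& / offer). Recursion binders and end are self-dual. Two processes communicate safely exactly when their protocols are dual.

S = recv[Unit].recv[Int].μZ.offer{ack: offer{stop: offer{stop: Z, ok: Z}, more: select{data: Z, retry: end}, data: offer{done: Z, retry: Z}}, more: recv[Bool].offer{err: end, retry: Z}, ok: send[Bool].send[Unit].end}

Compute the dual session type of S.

send[Unit].send[Int].μZ.select{ack: select{stop: select{stop: Z, ok: Z}, more: offer{data: Z, retry: end}, data: select{done: Z, retry: Z}}, more: send[Bool].select{err: end, retry: Z}, ok: recv[Bool].recv[Unit].end}

recv[Unit] ↦ send[Unit]
  recv[Int] ↦ send[Int]
    μZ ↦ μZ  (μ self-dual)
      offer{ack,more,ok} ↦ select{ack,more,ok}  (&→⊕)
        [ack]
          offer{stop,more,data} ↦ select{stop,more,data}  (&→⊕)
            [stop]
              offer{stop,ok} ↦ select{stop,ok}  (&→⊕)
                [stop]
                  Z ↦ Z
                [ok]
                  Z ↦ Z
            [more]
              select{data,retry} ↦ offer{data,retry}  (⊕→&)
                [data]
                  Z ↦ Z
                [retry]
                  end ↦ end
            [data]
              offer{done,retry} ↦ select{done,retry}  (&→⊕)
                [done]
                  Z ↦ Z
                [retry]
                  Z ↦ Z
        [more]
          recv[Bool] ↦ send[Bool]
            offer{err,retry} ↦ select{err,retry}  (&→⊕)
              [err]
                end ↦ end
              [retry]
                Z ↦ Z
        [ok]
          send[Bool] ↦ recv[Bool]
            send[Unit] ↦ recv[Unit]
              end ↦ end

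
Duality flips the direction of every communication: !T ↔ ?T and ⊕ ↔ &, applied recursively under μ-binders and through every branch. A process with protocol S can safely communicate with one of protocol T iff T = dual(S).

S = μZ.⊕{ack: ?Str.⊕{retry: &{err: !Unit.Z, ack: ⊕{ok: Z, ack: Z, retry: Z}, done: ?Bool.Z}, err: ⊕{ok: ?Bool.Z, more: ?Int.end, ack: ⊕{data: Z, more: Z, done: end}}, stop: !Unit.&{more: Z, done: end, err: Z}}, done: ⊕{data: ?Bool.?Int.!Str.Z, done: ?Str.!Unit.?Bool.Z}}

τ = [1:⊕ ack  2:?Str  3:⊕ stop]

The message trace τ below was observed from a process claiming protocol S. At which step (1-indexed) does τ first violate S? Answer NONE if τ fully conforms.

@1 ⊕ ack  ok  state: ?Str.⊕{retry: &{err: !Unit.μZ.…, ack: ⊕{ok: μZ.…, ack: μZ.…, retry: μZ.…}, done: ?Bool.μZ.…}, err: ⊕{ok: ?Bool.μZ.…, more: ?Int.end, ack: ⊕{data: μZ.…, more: μZ.…, done: end}}, stop: !Unit.&{more: μZ.…, done: end, err: μZ.…}}
@2 ?Str  ok  state: ⊕{retry: &{err: !Unit.μZ.…, ack: ⊕{ok: μZ.…, ack: μZ.…, retry: μZ.…}, done: ?Bool.μZ.…}, err: ⊕{ok: ?Bool.μZ.…, more: ?Int.end, ack: ⊕{data: μZ.…, more: μZ.…, done: end}}, stop: !Unit.&{more: μZ.…, done: end, err: μZ.…}}
@3 ⊕ stop  ok  state: !Unit.&{more: μZ.…, done: end, err: μZ.…}
trace exhausted — no violation

NONE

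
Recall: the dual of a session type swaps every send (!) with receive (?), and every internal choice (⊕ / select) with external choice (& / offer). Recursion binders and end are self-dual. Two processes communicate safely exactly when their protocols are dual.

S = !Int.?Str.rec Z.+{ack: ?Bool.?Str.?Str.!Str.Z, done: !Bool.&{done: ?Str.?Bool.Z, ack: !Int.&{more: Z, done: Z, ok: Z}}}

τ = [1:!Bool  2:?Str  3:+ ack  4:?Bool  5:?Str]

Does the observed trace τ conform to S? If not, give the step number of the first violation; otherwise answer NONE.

@1 got !Bool, protocol expects !Int  ✗

1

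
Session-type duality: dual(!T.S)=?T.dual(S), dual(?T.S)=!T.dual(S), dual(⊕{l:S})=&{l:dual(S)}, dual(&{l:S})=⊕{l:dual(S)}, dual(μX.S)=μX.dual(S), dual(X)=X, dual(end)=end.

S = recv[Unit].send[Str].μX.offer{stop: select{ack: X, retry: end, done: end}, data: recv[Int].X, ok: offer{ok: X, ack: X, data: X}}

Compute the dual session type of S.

recv[Unit] → send[Unit]
  send[Str] → recv[Str]
    μX → μX  (μ self-dual)
      offer{stop,data,ok} → select{stop,data,ok}  (&→⊕)
        [stop]
          select{ack,retry,done} → offer{ack,retry,done}  (⊕→&)
            [ack]
              dual(X) = X
            [retry]
              dual(end) = end
            [done]
              dual(end) = end
        [data]
          recv[Int] → send[Int]
            dual(X) = X
        [ok]
          offer{ok,ack,data} → select{ok,ack,data}  (&→⊕)
            [ok]
              dual(X) = X
            [ack]
              dual(X) = X
            [data]
              dual(X) = X

send[Unit].recv[Str].μX.select{stop: offer{ack: X, retry: end, done: end}, data: send[Int].X, ok: select{ok: X, ack: X, data: X}}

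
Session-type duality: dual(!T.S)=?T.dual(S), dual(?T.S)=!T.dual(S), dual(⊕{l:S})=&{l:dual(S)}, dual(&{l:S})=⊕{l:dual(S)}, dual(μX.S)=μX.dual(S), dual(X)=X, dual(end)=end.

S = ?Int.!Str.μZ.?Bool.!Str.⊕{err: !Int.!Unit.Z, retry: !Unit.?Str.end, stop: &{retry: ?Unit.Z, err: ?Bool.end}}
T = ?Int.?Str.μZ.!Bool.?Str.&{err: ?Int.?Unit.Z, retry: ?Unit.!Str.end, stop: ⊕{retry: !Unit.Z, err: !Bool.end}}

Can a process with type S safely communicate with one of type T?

?Int ‖ ?Int  ✗ same direction on both sides — not dual

NO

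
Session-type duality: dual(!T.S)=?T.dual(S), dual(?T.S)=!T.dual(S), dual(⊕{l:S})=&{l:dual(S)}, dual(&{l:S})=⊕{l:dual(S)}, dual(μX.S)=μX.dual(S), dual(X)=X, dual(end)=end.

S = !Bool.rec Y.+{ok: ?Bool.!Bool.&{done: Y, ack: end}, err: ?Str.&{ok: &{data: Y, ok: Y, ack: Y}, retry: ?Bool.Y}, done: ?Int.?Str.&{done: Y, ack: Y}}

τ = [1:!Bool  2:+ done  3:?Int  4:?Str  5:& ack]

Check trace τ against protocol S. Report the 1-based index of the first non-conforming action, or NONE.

NONE

@1 !Bool  ok  residual = rec Y.…
@2 + done  ok  residual = ?Int.?Str.&{done: rec Y.…, ack: rec Y.…}
@3 ?Int  ok  residual = ?Str.&{done: rec Y.…, ack: rec Y.…}
@4 ?Str  ok  residual = &{done: rec Y.…, ack: rec Y.…}
@5 & ack  ok  residual = rec Y.…
τ conforms to S (length 5)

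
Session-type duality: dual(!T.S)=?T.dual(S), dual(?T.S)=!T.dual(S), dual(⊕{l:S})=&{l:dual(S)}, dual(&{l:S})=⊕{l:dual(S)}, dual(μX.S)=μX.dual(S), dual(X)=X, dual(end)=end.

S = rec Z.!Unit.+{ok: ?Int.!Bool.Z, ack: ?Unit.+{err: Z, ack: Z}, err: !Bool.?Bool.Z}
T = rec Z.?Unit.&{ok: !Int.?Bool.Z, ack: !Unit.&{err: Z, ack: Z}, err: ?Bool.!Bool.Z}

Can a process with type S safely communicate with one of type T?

rec Z | rec Z  ok (rec unchanged)
  !Unit | ?Unit  ok
    +{ok,ack,err} | &{ok,ack,err}  ok label sets agree
      case ok:
        ?Int | !Int  ok
          !Bool | ?Bool  ok
            Z | Z  ok
      case ack:
        ?Unit | !Unit  ok
          +{err,ack} | &{err,ack}  ok label sets agree
            case err:
              Z | Z  ok
            case ack:
              Z | Z  ok
      case err:
        !Bool | ?Bool  ok
          ?Bool | !Bool  ok
            Z | Z  ok

YES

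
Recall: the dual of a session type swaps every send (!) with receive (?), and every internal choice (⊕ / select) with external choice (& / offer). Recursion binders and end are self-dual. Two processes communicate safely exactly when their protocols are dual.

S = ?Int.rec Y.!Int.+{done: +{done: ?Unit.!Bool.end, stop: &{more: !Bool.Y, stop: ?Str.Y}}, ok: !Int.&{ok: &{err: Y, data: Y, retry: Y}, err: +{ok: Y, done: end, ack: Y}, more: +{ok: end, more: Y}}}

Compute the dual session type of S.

!Int.rec Y.?Int.&{done: &{done: !Unit.?Bool.end, stop: +{more: ?Bool.Y, stop: !Str.Y}}, ok: ?Int.+{ok: +{err: Y, data: Y, retry: Y}, err: &{ok: Y, done: end, ack: Y}, more: &{ok: end, more: Y}}}

?Int → !Int
  rec Y → rec Y  (rec unchanged)
    !Int → ?Int
      +{done,ok} → &{done,ok}  (select→offer)
        case done:
          +{done,stop} → &{done,stop}  (select→offer)
            case done:
              ?Unit → !Unit
                !Bool → ?Bool
                  end self-dual
            case stop:
              &{more,stop} → +{more,stop}  (&→⊕)
                case more:
                  !Bool → ?Bool
                    Y self-dual
                case stop:
                  ?Str → !Str
                    Y self-dual
        case ok:
          !Int → ?Int
            &{ok,err,more} → +{ok,err,more}  (&→⊕)
              case ok:
                &{err,data,retry} → +{err,data,retry}  (&→⊕)
                  case err:
                    Y self-dual
                  case data:
                    Y self-dual
                  case retry:
                    Y self-dual
              case err:
                +{ok,done,ack} → &{ok,done,ack}  (select→offer)
                  case ok:
                    Y self-dual
                  case done:
                    end self-dual
                  case ack:
                    Y self-dual
              case more:
                +{ok,more} → &{ok,more}  (select→offer)
                  case ok:
                    end self-dual
                  case more:
                    Y self-dual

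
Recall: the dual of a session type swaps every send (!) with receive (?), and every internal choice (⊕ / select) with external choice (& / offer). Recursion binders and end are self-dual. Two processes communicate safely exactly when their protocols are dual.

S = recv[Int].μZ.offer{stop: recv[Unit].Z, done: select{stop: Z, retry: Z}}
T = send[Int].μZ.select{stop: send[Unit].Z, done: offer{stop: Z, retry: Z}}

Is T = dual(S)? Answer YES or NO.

recv[Int] ‖ send[Int]  ✓
  μZ ‖ μZ  ✓ (μ self-dual)
    offer{stop,done} ‖ select{stop,done}  ✓ same labels
      • stop:
        recv[Unit] ‖ send[Unit]  ✓
          Z ‖ Z  ✓
      • done:
        select{stop,retry} ‖ offer{stop,retry}  ✓ same labels
          • stop:
            Z ‖ Z  ✓
          • retry:
            Z ‖ Z  ✓

YES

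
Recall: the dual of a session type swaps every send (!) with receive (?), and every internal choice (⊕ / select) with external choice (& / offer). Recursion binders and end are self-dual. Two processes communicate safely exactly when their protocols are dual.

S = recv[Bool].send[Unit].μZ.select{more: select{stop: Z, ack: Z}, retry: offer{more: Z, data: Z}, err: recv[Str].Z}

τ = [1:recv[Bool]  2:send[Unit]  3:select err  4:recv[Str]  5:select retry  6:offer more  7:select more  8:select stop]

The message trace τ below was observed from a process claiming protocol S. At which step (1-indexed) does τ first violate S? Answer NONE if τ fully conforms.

NONE

[1] recv[Bool]  ok  state: send[Unit].μZ.…
[2] send[Unit]  ok  state: μZ.…
[3] select err  ok  state: recv[Str].μZ.…
[4] recv[Str]  ok  state: μZ.…
[5] select retry  ok  state: offer{more: μZ.…, data: μZ.…}
[6] offer more  ok  state: μZ.…
[7] select more  ok  state: select{stop: μZ.…, ack: μZ.…}
[8] select stop  ok  state: μZ.…
trace exhausted — no violation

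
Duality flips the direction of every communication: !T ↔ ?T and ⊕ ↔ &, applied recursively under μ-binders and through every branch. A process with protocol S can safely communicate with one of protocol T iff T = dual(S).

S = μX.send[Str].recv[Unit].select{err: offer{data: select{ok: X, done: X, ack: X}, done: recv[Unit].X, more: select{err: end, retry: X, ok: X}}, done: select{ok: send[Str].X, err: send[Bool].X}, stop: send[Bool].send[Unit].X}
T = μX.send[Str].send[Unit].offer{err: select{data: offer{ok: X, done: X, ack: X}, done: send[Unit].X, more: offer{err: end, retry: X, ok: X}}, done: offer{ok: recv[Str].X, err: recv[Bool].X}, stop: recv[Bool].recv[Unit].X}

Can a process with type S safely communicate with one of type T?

NO

μX ‖ μX  match (rec unchanged)
  send[Str] ‖ send[Str]  ✗ same direction on both sides — not dual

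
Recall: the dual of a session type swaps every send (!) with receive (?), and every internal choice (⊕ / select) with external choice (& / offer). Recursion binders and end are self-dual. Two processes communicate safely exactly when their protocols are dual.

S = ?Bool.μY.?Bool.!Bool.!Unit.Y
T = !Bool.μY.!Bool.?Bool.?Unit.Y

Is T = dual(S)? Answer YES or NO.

?Bool vs !Bool  ✓
  μY vs μY  ✓ (rec unchanged)
    ?Bool vs !Bool  ✓
      !Bool vs ?Bool  ✓
        !Unit vs ?Unit  ✓
          Y vs Y  ✓

YES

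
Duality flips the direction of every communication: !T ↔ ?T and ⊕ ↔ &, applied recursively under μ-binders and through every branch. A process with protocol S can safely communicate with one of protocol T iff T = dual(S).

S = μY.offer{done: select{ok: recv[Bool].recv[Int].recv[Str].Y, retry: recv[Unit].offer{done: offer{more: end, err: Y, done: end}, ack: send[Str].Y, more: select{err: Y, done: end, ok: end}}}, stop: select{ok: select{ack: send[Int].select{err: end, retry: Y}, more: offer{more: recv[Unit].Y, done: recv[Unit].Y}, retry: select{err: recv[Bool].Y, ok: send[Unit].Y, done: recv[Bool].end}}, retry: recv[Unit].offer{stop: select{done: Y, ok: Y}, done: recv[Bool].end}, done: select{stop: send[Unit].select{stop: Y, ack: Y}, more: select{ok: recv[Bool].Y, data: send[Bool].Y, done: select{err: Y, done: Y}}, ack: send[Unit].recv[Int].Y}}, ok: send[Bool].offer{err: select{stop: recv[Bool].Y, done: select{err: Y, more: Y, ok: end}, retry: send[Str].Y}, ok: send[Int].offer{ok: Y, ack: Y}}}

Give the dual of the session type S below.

μY.select{done: offer{ok: send[Bool].send[Int].send[Str].Y, retry: send[Unit].select{done: select{more: end, err: Y, done: end}, ack: recv[Str].Y, more: offer{err: Y, done: end, ok: end}}}, stop: offer{ok: offer{ack: recv[Int].offer{err: end, retry: Y}, more: select{more: send[Unit].Y, done: send[Unit].Y}, retry: offer{err: send[Bool].Y, ok: recv[Unit].Y, done: send[Bool].end}}, retry: send[Unit].select{stop: offer{done: Y, ok: Y}, done: send[Bool].end}, done: offer{stop: recv[Unit].offer{stop: Y, ack: Y}, more: offer{ok: send[Bool].Y, data: recv[Bool].Y, done: offer{err: Y, done: Y}}, ack: recv[Unit].send[Int].Y}}, ok: recv[Bool].select{err: offer{stop: send[Bool].Y, done: offer{err: Y, more: Y, ok: end}, retry: recv[Str].Y}, ok: recv[Int].select{ok: Y, ack: Y}}}

μY → μY  (binder kept)
  offer{done,stop,ok} → select{done,stop,ok}  (offer→select)
    [done]
      select{ok,retry} → offer{ok,retry}  (select→offer)
        [ok]
          recv[Bool] → send[Bool]
            recv[Int] → send[Int]
              recv[Str] → send[Str]
                Y ↦ Y
        [retry]
          recv[Unit] → send[Unit]
            offer{done,ack,more} → select{done,ack,more}  (offer→select)
              [done]
                offer{more,err,done} → select{more,err,done}  (offer→select)
                  [more]
                    end ↦ end
                  [err]
                    Y ↦ Y
                  [done]
                    end ↦ end
              [ack]
                send[Str] → recv[Str]
                  Y ↦ Y
              [more]
                select{err,done,ok} → offer{err,done,ok}  (select→offer)
                  [err]
                    Y ↦ Y
                  [done]
                    end ↦ end
                  [ok]
                    end ↦ end
    [stop]
      select{ok,retry,done} → offer{ok,retry,done}  (select→offer)
        [ok]
          select{ack,more,retry} → offer{ack,more,retry}  (select→offer)
            [ack]
              send[Int] → recv[Int]
                select{err,retry} → offer{err,retry}  (select→offer)
                  [err]
                    end ↦ end
                  [retry]
                    Y ↦ Y
            [more]
              offer{more,done} → select{more,done}  (offer→select)
                [more]
                  recv[Unit] → send[Unit]
                    Y ↦ Y
                [done]
                  recv[Unit] → send[Unit]
                    Y ↦ Y
            [retry]
              select{err,ok,done} → offer{err,ok,done}  (select→offer)
                [err]
                  recv[Bool] → send[Bool]
                    Y ↦ Y
                [ok]
                  send[Unit] → recv[Unit]
                    Y ↦ Y
                [done]
                  recv[Bool] → send[Bool]
                    end ↦ end
        [retry]
          recv[Unit] → send[Unit]
            offer{stop,done} → select{stop,done}  (offer→select)
              [stop]
                select{done,ok} → offer{done,ok}  (select→offer)
                  [done]
                    Y ↦ Y
                  [ok]
                    Y ↦ Y
              [done]
                recv[Bool] → send[Bool]
                  end ↦ end
        [done]
          select{stop,more,ack} → offer{stop,more,ack}  (select→offer)
            [stop]
              send[Unit] → recv[Unit]
                select{stop,ack} → offer{stop,ack}  (select→offer)
                  [stop]
                    Y ↦ Y
                  [ack]
                    Y ↦ Y
            [more]
              select{ok,data,done} → offer{ok,data,done}  (select→offer)
                [ok]
                  recv[Bool] → send[Bool]
                    Y ↦ Y
                [data]
                  send[Bool] → recv[Bool]
                    Y ↦ Y
                [done]
                  select{err,done} → offer{err,done}  (select→offer)
                    [err]
                      Y ↦ Y
                    [done]
                      Y ↦ Y
            [ack]
              send[Unit] → recv[Unit]
                recv[Int] → send[Int]
                  Y ↦ Y
    [ok]
      send[Bool] → recv[Bool]
        offer{err,ok} → select{err,ok}  (offer→select)
          [err]
            select{stop,done,retry} → offer{stop,done,retry}  (select→offer)
              [stop]
                recv[Bool] → send[Bool]
                  Y ↦ Y
              [done]
                select{err,more,ok} → offer{err,more,ok}  (select→offer)
                  [err]
                    Y ↦ Y
                  [more]
                    Y ↦ Y
                  [ok]
                    end ↦ end
              [retry]
                send[Str] → recv[Str]
                  Y ↦ Y
          [ok]
            send[Int] → recv[Int]
              offer{ok,ack} → select{ok,ack}  (offer→select)
                [ok]
                  Y ↦ Y
                [ack]
                  Y ↦ Y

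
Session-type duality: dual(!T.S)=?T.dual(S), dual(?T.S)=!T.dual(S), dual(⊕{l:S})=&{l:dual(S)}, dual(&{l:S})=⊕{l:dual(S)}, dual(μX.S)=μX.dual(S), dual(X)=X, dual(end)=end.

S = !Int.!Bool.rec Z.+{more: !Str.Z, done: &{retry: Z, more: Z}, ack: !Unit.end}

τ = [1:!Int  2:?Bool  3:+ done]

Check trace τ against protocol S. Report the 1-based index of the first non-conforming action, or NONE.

2

[1] !Int  match  now at !Bool.rec Z.…
[2] got ?Bool, protocol expects !Bool  ✗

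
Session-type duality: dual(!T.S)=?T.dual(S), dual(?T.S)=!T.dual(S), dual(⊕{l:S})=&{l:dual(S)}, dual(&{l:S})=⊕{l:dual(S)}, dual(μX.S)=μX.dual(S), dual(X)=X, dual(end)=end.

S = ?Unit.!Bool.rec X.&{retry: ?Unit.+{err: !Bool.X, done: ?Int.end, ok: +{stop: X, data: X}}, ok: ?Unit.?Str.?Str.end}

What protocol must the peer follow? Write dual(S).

!Unit.?Bool.rec X.+{retry: !Unit.&{err: ?Bool.X, done: !Int.end, ok: &{stop: X, data: X}}, ok: !Unit.!Str.!Str.end}

?Unit → !Unit
  !Bool → ?Bool
    rec X → rec X  (rec unchanged)
      &{retry,ok} → +{retry,ok}  (external→internal)
        case retry:
          ?Unit → !Unit
            +{err,done,ok} → &{err,done,ok}  (select→offer)
              case err:
                !Bool → ?Bool
                  dual(X) = X
              case done:
                ?Int → !Int
                  dual(end) = end
              case ok:
                +{stop,data} → &{stop,data}  (select→offer)
                  case stop:
                    dual(X) = X
                  case data:
                    dual(X) = X
        case ok:
          ?Unit → !Unit
            ?Str → !Str
              ?Str → !Str
                dual(end) = end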